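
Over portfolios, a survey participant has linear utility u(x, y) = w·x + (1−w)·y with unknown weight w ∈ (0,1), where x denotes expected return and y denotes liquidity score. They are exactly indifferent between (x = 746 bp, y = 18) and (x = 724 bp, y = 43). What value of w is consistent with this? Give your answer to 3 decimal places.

Indifference: w·746 + (1−w)·18 = w·724 + (1−w)·43.
w·(746−724) = (1−w)·(43−18), i.e. w·22 = (1−w)·25.
Hence w = 25/(22+25) = 25/47 = 0.532.

w = 0.532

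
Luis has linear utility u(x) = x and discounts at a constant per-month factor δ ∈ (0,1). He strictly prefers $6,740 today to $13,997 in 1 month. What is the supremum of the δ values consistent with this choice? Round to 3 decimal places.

δ < 0.482

Comparing present values: 6740 > δ·13997.
Dividing through by 13997 gives δ < 0.48153.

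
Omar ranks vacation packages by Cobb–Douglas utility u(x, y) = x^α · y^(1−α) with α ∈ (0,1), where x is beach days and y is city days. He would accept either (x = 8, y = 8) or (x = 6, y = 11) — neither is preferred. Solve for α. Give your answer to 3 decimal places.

α ≈ 0.525

Indifference: 8^α · 8^(1−α) = 6^α · 11^(1−α).
(8/6)^α = (11/8)^(1−α); take logs: α·ln(8/6) = (1−α)·ln(11/8), i.e. α·0.287682 = (1−α)·0.318454.
With A = 0.287682 and B = 0.318454: α·A = (1−α)·B, so α = B/(A+B) = 0.318454/0.606136 ≈ 0.525.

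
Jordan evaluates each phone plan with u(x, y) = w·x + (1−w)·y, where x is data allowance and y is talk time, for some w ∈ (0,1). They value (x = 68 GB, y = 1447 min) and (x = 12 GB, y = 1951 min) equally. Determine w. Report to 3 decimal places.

w = 0.900

u(68,1447) = u(12,1951) means w·68 + (1−w)·1447 = w·12 + (1−w)·1951.
w·(68−12) = (1−w)·(1951−1447), i.e. w·56 = (1−w)·504.
So w/(1−w) = 504/56 = 9.0000, giving w = 504/(56+504) = 0.900.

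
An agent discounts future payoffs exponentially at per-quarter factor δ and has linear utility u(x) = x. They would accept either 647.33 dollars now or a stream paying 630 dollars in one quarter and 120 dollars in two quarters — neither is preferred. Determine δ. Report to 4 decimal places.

Present value of the stream is 630·δ + 120·δ². Indifference gives 630δ + 120δ² = 647.33.
That is, 120δ² + 630δ − 647.33 = 0, a quadratic in δ.
By the quadratic formula (taking the positive root), δ = (−630 + √707618.40) / 240 ≈ 0.8800.

δ ≈ 0.8800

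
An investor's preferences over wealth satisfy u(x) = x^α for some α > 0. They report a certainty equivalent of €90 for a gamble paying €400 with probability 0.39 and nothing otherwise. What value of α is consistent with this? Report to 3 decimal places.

α ≈ 0.631

The lottery's expected utility is 0.39·u(400) + 0.61·u(0) = 0.39·400^α (since u(0) = 0 for α > 0).
Equating: 90^α = 0.39·400^α, i.e. 0.2250^α = 0.39.
Taking logs: α·ln(90/400) = ln(0.39), so α = -0.941609 / -1.491655 ≈ 0.631.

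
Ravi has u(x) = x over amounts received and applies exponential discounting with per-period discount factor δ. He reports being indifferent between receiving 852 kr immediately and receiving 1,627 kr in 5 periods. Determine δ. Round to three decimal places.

δ ≈ 0.879

Equating discounted utilities: u(852) = δ^5·u(1627) ⇒ δ^5 = u(852)/u(1627).
With u(x) = x: δ^5 = 852/1627 = 0.52366.
Hence δ = (0.52366)^(1/5) = 0.87864.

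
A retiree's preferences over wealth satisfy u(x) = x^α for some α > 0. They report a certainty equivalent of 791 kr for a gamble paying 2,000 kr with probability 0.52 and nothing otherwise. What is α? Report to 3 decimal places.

α ≈ 0.705

EU(lottery) = 0.52·2000^α + 0.48·0 = 0.52·2000^α.
Setting u(791) equal to that: 791^α = 0.52·2000^α ⇒ (791/2000)^α = 0.52.
Taking logs: α·ln(791/2000) = ln(0.52), so α = -0.653926 / -0.927604 ≈ 0.705.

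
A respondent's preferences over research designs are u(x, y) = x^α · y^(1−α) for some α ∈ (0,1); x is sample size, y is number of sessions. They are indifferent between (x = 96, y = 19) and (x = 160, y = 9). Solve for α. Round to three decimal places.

α ≈ 0.594

The Cobb–Douglas utilities coincide, so 96^α·19^(1−α) = 160^α·9^(1−α).
(96/160)^α = (9/19)^(1−α); take logs: α·ln(96/160) = (1−α)·ln(9/19), i.e. α·-0.510826 = (1−α)·-0.747214.
With A = -0.510826 and B = -0.747214: α·A = (1−α)·B, so α = B/(A+B) = -0.747214/-1.258040 ≈ 0.594.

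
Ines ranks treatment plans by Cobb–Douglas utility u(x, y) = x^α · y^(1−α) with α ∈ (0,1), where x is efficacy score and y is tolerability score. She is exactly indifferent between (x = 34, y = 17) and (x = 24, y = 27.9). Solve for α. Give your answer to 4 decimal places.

Indifference: 34^α · 17^(1−α) = 24^α · 27.9^(1−α).
Taking logs: α·ln 34 + (1−α)·ln 17 = α·ln 24 + (1−α)·ln 27.9, i.e. α·0.3483067 = (1−α)·0.4954133.
Thus α·(0.8437200) = 0.4954133, so α = 0.4954133/0.8437200 ≈ 0.5872.

α ≈ 0.5872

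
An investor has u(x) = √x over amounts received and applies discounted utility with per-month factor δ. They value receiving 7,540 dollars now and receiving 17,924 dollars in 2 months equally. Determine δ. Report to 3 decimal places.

The payoff in 2 months is discounted by δ^2, so u(7540) = δ^2·u(17924) and δ^2 = u(7540)/u(17924).
Since u(x) = √x, δ^2 = √(7540/17924) = 0.64859.
Hence δ = (0.64859)^(1/2) = 0.80535.

δ ≈ 0.805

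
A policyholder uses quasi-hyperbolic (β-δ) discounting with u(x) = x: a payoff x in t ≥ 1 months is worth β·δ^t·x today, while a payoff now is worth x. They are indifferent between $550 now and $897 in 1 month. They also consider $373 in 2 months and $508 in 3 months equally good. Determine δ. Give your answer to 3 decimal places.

Both payoffs in the second observation are in the future, so β drops out: δ^2·373 = δ^3·508 ⇒ δ = 373/508 = 0.73425.

δ ≈ 0.734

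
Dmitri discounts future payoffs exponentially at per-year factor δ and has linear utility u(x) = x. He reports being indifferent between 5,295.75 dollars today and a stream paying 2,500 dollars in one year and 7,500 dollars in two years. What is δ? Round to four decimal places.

The stream is worth 2500δ + 7500δ² today, so 2500δ + 7500δ² = 5295.75.
So 7500δ² + 2500δ − 5295.75 = 0.
δ = (−2500 + √(2500² + 4·7500·5295.75)) / (2·7500) = (−2500 + √165122500.00) / 15000 ≈ 0.6900.

δ ≈ 0.6900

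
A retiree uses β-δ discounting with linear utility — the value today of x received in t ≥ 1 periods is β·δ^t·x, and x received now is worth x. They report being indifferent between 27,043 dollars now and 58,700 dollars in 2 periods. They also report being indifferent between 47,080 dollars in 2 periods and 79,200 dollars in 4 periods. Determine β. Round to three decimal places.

The second indifference involves only future payoffs, so β cancels: β·δ^2·47080 = β·δ^4·79200, giving δ^2 = 47080/79200 = 0.59444, so δ = 0.77100.
Substituting δ into 27043 = β·δ^2·58700: β = 27043/(34893.889) ≈ 0.775.

β ≈ 0.775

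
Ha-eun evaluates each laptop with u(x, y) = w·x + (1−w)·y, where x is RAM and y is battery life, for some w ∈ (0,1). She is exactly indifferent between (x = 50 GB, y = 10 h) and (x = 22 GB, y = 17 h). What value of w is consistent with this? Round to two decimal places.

w = 0.20

u(50,10) = u(22,17) means w·50 + (1−w)·10 = w·22 + (1−w)·17.
w·(50−22) = (1−w)·(17−10), i.e. w·28 = (1−w)·7.
The marginal rate of substitution is 7/28, so w = 7/(28+7) = 0.20.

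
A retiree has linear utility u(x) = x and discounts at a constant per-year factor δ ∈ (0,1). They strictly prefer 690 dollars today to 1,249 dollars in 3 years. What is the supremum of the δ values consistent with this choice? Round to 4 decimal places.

Under u(x) = x this choice says 690 > δ^3·1249.
Dividing by 1249: δ^3 < 0.55244. Both sides are positive, so the cube root keeps the direction.
δ < (690/1249)^(1/3) ≈ 0.8205.

δ < 0.8205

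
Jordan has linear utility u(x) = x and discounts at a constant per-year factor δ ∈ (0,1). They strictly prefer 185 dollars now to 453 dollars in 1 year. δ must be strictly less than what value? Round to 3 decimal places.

δ < 0.408

Under u(x) = x this choice says 185 > δ·453.
Dividing through by 453 gives δ < 0.40839.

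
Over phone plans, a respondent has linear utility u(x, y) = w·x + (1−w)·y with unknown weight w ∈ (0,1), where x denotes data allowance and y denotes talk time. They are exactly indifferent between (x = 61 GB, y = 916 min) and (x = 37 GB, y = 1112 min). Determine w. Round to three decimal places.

Equating utilities: w·61 + (1−w)·916 = w·37 + (1−w)·1112.
Collecting terms: w·24 = (1−w)·196.
Hence w = 196/(24+196) = 196/220 = 0.891.

w = 0.891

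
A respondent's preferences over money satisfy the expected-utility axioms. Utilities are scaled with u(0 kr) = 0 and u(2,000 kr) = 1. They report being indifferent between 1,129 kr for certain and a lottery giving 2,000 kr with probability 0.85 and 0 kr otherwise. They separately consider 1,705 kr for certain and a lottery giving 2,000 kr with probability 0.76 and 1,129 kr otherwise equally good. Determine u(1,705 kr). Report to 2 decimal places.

0.96

The first gamble pins u(1,129 kr): it must equal 0.85·1 + 0.15·0 = 0.85.
Then u(1,705 kr) = 0.76·u(2,000 kr) + 0.24·u(1,129 kr) = 0.76·1.00 + 0.24·0.85 = 0.9640.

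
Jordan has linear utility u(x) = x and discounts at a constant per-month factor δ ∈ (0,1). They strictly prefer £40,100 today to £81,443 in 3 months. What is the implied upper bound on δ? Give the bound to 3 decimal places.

Comparing present values: 40100 > δ^3·81443.
So δ^3 < 40100/81443 = 0.49237; taking the cube root of both positive sides preserves the inequality.
δ < 0.49237^(1/3) = 0.790.

δ < 0.790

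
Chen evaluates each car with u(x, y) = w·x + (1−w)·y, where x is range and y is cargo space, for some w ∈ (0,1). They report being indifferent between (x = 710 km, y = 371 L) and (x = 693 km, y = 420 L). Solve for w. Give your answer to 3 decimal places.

Equating utilities: w·710 + (1−w)·371 = w·693 + (1−w)·420.
Collecting terms: w·17 = (1−w)·49.
So w/(1−w) = 49/17 = 2.8824, giving w = 49/(17+49) = 0.742.

w = 0.742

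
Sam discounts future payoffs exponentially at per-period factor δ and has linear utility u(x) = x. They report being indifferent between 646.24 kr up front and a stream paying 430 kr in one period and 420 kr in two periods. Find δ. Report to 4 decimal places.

δ ≈ 0.8300

Equating present values: 646.24 = 430δ + 420δ².
Rearranged: 420δ² + 430δ − 646.24 = 0.
δ = (−430 + √(430² + 4·420·646.24)) / (2·420) = (−430 + √1270583.20) / 840 ≈ 0.8300.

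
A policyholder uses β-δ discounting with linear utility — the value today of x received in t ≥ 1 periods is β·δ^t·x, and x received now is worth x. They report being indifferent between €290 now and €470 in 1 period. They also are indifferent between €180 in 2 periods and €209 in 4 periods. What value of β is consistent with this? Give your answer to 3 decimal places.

The second indifference involves only future payoffs, so β cancels: β·δ^2·180 = β·δ^4·209, giving δ^2 = 180/209 = 0.86124, so δ = 0.92803.
Now use the now-vs-future pair: 290 = β·δ·470 gives β = 290/(0.92803·470) ≈ 0.665.

β ≈ 0.665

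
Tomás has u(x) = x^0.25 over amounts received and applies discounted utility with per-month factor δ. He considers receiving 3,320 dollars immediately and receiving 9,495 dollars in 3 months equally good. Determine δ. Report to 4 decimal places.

δ ≈ 0.9162

The payoff in 3 months is discounted by δ^3, so u(3320) = δ^3·u(9495) and δ^3 = u(3320)/u(9495).
With u(x) = x^0.25: δ^3 = 3320^0.25/9495^0.25 = (3320/9495)^0.25 = 0.76897.
Hence δ = (0.76897)^(1/3) = 0.916158.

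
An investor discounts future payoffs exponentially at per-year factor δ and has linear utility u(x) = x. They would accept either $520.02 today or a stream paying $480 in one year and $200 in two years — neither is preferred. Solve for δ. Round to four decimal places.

Present value of the stream is 480·δ + 200·δ². Indifference gives 480δ + 200δ² = 520.02.
Rearranged: 200δ² + 480δ − 520.02 = 0.
δ = (−480 + √(480² + 4·200·520.02)) / (2·200) = (−480 + √646416.00) / 400 ≈ 0.8100.

δ ≈ 0.8100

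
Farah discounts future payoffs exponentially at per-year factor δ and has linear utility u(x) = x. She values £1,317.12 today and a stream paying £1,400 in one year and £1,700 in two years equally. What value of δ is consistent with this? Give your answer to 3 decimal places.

Equating present values: 1317.12 = 1400δ + 1700δ².
Rearranged: 1700δ² + 1400δ − 1317.12 = 0.
The positive root is δ = [−1400 + √(1400² + 4·1700·1317.12)] / (2·1700) = (−1400 + 3304.000)/3400 ≈ 0.560.

δ ≈ 0.560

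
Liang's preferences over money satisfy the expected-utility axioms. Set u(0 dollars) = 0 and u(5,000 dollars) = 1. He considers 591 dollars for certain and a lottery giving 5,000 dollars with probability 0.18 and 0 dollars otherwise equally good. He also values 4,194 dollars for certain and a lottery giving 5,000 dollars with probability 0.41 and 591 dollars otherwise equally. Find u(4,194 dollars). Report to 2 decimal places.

First, u(591 dollars) = 0.18·u(5,000 dollars) + 0.82·u(0 dollars) = 0.18.
Then u(4,194 dollars) = 0.41·u(5,000 dollars) + 0.59·u(591 dollars) = 0.41·1.00 + 0.59·0.18 = 0.5162.

0.52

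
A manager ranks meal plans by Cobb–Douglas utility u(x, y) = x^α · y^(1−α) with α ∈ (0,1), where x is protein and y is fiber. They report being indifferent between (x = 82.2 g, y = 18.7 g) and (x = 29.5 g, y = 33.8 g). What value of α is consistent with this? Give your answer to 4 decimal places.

α ≈ 0.3661

Set the two utilities equal: 82.2^α·18.7^(1−α) = 29.5^α·33.8^(1−α).
Rearrange to (82.2/29.5)^α = (33.8/18.7)^(1−α) and take logs: α·1.0247650 = (1−α)·0.5919373.
So α/(1−α) = (0.5919373)/(1.0247650) = 0.5776322, and α = 0.5776322/1.5776322 ≈ 0.3661.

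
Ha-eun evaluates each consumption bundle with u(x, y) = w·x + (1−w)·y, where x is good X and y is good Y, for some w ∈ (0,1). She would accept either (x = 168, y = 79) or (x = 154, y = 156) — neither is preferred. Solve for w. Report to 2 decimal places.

w = 0.85

Equating utilities: w·168 + (1−w)·79 = w·154 + (1−w)·156.
Rearranging, 14·w − 77·(1−w) = 0.
Hence w = 77/(14+77) = 77/91 = 0.85.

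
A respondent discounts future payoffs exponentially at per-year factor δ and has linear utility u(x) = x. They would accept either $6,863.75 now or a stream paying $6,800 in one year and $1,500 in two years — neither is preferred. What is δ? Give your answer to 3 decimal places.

δ ≈ 0.850

Equating present values: 6863.75 = 6800δ + 1500δ².
Rearranged: 1500δ² + 6800δ − 6863.75 = 0.
The positive root is δ = [−6800 + √(6800² + 4·1500·6863.75)] / (2·1500) = (−6800 + 9350.000)/3000 ≈ 0.850.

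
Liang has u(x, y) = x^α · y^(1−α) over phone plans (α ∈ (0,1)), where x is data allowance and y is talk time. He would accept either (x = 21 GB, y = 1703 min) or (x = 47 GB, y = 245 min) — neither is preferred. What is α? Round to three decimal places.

α ≈ 0.706

Set the two utilities equal: 21^α·1703^(1−α) = 47^α·245^(1−α).
Taking logs: α·ln 21 + (1−α)·ln 1703 = α·ln 47 + (1−α)·ln 245, i.e. α·-0.805625 = (1−α)·-1.938888.
Thus α·(-2.744513) = -1.938888, so α = -1.938888/-2.744513 ≈ 0.706.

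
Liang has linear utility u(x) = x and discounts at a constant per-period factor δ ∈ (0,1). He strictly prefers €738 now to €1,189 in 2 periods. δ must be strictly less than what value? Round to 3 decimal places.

The preference means 738 > δ^2·1189.
Dividing by 1189: δ^2 < 0.62069. Both sides are positive, so the square root keeps the direction.
δ < 0.62069^(1/2) = 0.788.

δ < 0.788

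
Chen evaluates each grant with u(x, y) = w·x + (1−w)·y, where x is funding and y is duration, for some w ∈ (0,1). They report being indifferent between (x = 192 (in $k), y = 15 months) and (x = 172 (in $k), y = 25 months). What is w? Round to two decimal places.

w = 0.33

u(192,15) = u(172,25) means w·192 + (1−w)·15 = w·172 + (1−w)·25.
w·(192−172) = (1−w)·(25−15), i.e. w·20 = (1−w)·10.
So w/(1−w) = 10/20 = 0.5000, giving w = 10/(20+10) = 0.33.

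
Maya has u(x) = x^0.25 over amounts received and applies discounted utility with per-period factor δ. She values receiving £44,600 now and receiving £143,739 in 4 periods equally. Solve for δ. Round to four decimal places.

Indifference means u(44600) = δ^4 · u(143739), so δ^4 = u(44600)/u(143739).
Since u(x) = x^0.25, δ^4 = (44600/143739)^0.25 = 0.31028^0.25 = 0.74635.
Taking the 4th root: δ = 0.74635^(1/4) ≈ 0.9295.

δ ≈ 0.9295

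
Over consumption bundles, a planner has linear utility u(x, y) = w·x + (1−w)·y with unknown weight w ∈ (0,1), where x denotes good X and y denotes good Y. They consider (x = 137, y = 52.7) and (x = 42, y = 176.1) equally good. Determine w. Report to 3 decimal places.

w = 0.565

Equating utilities: w·137 + (1−w)·52.7 = w·42 + (1−w)·176.1.
Rearranging, 95·w − 123.4·(1−w) = 0.
So w/(1−w) = 123.4/95 = 1.2989, giving w = 123.4/(95+123.4) = 0.565.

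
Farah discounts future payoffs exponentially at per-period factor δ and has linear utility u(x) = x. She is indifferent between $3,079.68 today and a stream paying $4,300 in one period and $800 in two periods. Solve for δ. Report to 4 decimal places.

The stream is worth 4300δ + 800δ² today, so 4300δ + 800δ² = 3079.68.
So 800δ² + 4300δ − 3079.68 = 0.
By the quadratic formula (taking the positive root), δ = (−4300 + √28344976.00) / 1600 ≈ 0.6400.

δ ≈ 0.6400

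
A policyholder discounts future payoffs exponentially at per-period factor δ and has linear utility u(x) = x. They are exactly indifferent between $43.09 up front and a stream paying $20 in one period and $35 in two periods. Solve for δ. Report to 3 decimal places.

δ ≈ 0.860

Present value of the stream is 20·δ + 35·δ². Indifference gives 20δ + 35δ² = 43.09.
Rearranged: 35δ² + 20δ − 43.09 = 0.
The positive root is δ = [−20 + √(20² + 4·35·43.09)] / (2·35) = (−20 + 80.203)/70 ≈ 0.860.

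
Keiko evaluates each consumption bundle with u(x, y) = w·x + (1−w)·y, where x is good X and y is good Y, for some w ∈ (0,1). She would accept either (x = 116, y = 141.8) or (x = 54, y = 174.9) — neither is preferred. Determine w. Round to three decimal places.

w = 0.348

u(116,141.8) = u(54,174.9) means w·116 + (1−w)·141.8 = w·54 + (1−w)·174.9.
Collecting terms: w·62 = (1−w)·33.1.
The marginal rate of substitution is 33.1/62, so w = 33.1/(62+33.1) = 0.348.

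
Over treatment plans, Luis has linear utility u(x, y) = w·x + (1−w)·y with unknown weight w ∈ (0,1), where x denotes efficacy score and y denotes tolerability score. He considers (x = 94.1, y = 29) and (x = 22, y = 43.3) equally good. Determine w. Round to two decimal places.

w = 0.17

u(94.1,29) = u(22,43.3) means w·94.1 + (1−w)·29 = w·22 + (1−w)·43.3.
w·(94.1−22) = (1−w)·(43.3−29), i.e. w·72.1 = (1−w)·14.3.
So w/(1−w) = 14.3/72.1 = 0.1983, giving w = 14.3/(72.1+14.3) = 0.17.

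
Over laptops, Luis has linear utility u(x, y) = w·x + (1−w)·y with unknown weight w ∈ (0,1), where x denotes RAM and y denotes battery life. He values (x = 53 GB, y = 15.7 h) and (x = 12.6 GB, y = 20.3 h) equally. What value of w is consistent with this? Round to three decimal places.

u(53,15.7) = u(12.6,20.3) means w·53 + (1−w)·15.7 = w·12.6 + (1−w)·20.3.
w·(53−12.6) = (1−w)·(20.3−15.7), i.e. w·40.4 = (1−w)·4.6.
Hence w = 4.6/(40.4+4.6) = 4.6/45 = 0.102.

w = 0.102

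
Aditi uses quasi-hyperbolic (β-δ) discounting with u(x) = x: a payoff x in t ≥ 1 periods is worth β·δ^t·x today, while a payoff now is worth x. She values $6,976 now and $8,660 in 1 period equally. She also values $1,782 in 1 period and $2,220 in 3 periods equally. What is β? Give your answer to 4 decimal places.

β ≈ 0.8991

Both payoffs in the second observation are in the future, so β drops out: δ^1·1782 = δ^3·2220 ⇒ δ^2 = 1782/2220 = 0.80270, so δ = 0.89594.
Now use the now-vs-future pair: 6976 = β·δ·8660 gives β = 6976/(0.89594·8660) ≈ 0.8991.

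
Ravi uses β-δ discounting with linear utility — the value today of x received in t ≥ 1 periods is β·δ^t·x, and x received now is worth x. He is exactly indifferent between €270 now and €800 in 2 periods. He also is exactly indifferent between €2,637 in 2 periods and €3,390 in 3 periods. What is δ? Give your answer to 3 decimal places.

δ ≈ 0.778

Both payoffs in the second observation are in the future, so β drops out: δ^2·2637 = δ^3·3390 ⇒ δ = 2637/3390 = 0.77788.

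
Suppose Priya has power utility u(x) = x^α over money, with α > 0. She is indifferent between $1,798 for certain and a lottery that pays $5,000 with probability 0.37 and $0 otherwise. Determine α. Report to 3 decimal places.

The lottery's expected utility is 0.37·u(5000) + 0.63·u(0) = 0.37·5000^α (since u(0) = 0 for α > 0).
Equating: 1798^α = 0.37·5000^α, i.e. 0.3596^α = 0.37.
α = ln(0.37) / ln(1798/5000) = -0.994252/-1.022763 ≈ 0.972.

α ≈ 0.972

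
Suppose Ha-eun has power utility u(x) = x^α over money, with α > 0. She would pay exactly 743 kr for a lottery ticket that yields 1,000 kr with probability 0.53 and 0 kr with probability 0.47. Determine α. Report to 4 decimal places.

The lottery's expected utility is 0.53·u(1000) + 0.47·u(0) = 0.53·1000^α (since u(0) = 0 for α > 0).
Setting u(743) equal to that: 743^α = 0.53·1000^α ⇒ (743/1000)^α = 0.53.
Taking logs: α·ln(743/1000) = ln(0.53), so α = -0.6348783 / -0.2970592 ≈ 2.1372.

α ≈ 2.1372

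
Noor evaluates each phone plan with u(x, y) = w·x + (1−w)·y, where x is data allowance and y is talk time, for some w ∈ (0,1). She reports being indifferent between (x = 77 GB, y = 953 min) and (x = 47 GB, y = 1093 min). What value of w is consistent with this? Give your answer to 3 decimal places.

Equating utilities: w·77 + (1−w)·953 = w·47 + (1−w)·1093.
Collecting terms: w·30 = (1−w)·140.
Hence w = 140/(30+140) = 140/170 = 0.824.

w = 0.824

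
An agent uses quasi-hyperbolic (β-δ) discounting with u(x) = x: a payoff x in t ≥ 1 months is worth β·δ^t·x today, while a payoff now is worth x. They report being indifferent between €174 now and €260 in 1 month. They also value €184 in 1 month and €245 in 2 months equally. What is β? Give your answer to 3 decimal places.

Both payoffs in the second observation are in the future, so β drops out: δ^1·184 = δ^2·245 ⇒ δ = 184/245 = 0.75102.
Substituting δ into 174 = β·δ·260: β = 174/(195.265) ≈ 0.891.

β ≈ 0.891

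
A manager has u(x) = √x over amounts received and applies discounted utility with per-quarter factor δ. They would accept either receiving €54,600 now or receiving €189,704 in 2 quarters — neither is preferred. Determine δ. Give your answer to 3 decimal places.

Equating discounted utilities: u(54600) = δ^2·u(189704) ⇒ δ^2 = u(54600)/u(189704).
With u(x) = √x: δ^2 = √54600/√189704 = √(54600/189704) = 0.53649.
Taking the square root: δ = 0.53649^(1/2) ≈ 0.732.

δ ≈ 0.732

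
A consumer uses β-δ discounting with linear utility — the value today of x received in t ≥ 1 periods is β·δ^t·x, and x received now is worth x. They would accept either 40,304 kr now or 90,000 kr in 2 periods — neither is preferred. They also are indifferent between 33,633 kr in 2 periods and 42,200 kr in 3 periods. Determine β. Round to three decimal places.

β ≈ 0.705

The second indifference involves only future payoffs, so β cancels: β·δ^2·33633 = β·δ^3·42200, giving δ = 33633/42200 = 0.79699.
Substituting δ into 40304 = β·δ^2·90000: β = 40304/(57167.450) ≈ 0.705.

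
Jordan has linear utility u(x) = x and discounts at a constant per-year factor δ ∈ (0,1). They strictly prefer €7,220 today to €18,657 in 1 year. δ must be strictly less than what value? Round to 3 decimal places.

δ < 0.387

Comparing present values: 7220 > δ·18657.
Dividing through by 18657 gives δ < 0.38699.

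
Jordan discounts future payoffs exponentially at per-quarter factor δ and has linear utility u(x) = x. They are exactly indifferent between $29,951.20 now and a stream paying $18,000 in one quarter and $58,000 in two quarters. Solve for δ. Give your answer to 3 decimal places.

δ ≈ 0.580

Equating present values: 29951.20 = 18000δ + 58000δ².
That is, 58000δ² + 18000δ − 29951.20 = 0, a quadratic in δ.
The positive root is δ = [−18000 + √(18000² + 4·58000·29951.20)] / (2·58000) = (−18000 + 85280.000)/116000 ≈ 0.580.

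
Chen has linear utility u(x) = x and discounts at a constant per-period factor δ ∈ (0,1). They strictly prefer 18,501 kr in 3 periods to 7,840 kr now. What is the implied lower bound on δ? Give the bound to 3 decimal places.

Comparing present values: 7840 < δ^3·18501.
Dividing by 18501: δ^3 > 0.42376. Both sides are positive, so the cube root keeps the direction.
δ > 0.42376^(1/3) = 0.751.

δ > 0.751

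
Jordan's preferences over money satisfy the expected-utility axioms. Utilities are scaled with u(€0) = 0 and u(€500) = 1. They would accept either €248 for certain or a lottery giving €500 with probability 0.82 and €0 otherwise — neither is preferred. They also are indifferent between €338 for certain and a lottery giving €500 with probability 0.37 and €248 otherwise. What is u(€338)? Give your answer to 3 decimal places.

The first gamble pins u(€248): it must equal 0.82·1 + 0.18·0 = 0.82.
Chaining: u(€338) = 0.37·1.00 + 0.63·0.82 = 0.8866.

0.887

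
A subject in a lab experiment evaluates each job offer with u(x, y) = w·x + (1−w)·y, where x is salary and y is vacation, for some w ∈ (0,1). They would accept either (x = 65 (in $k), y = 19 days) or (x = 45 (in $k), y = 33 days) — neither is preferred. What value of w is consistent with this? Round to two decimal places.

w = 0.41

u(65,19) = u(45,33) means w·65 + (1−w)·19 = w·45 + (1−w)·33.
Collecting terms: w·20 = (1−w)·14.
So w/(1−w) = 14/20 = 0.7000, giving w = 14/(20+14) = 0.41.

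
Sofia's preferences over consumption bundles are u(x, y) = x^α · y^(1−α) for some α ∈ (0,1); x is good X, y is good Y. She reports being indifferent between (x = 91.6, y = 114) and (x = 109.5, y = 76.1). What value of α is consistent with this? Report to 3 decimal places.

α ≈ 0.694

Set the two utilities equal: 91.6^α·114^(1−α) = 109.5^α·76.1^(1−α).
Taking logs: α·ln 91.6 + (1−α)·ln 114 = α·ln 109.5 + (1−α)·ln 76.1, i.e. α·-0.178493 = (1−α)·-0.404150.
With A = -0.178493 and B = -0.404150: α·A = (1−α)·B, so α = B/(A+B) = -0.404150/-0.582643 ≈ 0.694.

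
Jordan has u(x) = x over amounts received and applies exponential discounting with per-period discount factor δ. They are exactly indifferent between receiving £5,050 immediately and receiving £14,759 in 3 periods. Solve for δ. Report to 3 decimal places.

The payoff in 3 periods is discounted by δ^3, so u(5050) = δ^3·u(14759) and δ^3 = u(5050)/u(14759).
With u(x) = x: δ^3 = 5050/14759 = 0.34216.
Taking the cube root: δ = 0.34216^(1/3) ≈ 0.699.

δ ≈ 0.699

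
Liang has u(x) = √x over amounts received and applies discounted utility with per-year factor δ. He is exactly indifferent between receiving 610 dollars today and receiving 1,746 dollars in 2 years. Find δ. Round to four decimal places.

δ ≈ 0.7688

Indifference means u(610) = δ^2 · u(1746), so δ^2 = u(610)/u(1746).
Since u(x) = √x, δ^2 = √(610/1746) = 0.59108.
Taking the square root: δ = 0.59108^(1/2) ≈ 0.7688.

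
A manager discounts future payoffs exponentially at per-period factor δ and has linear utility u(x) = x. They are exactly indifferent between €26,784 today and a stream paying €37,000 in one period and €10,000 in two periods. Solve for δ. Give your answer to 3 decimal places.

δ ≈ 0.620

Equating present values: 26784 = 37000δ + 10000δ².
So 10000δ² + 37000δ − 26784 = 0.
By the quadratic formula (taking the positive root), δ = (−37000 + √2440360000.00) / 20000 ≈ 0.620.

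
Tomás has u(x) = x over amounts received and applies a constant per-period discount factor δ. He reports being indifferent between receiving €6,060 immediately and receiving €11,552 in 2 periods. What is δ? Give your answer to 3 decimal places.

Equating discounted utilities: u(6060) = δ^2·u(11552) ⇒ δ^2 = u(6060)/u(11552).
With u(x) = x: δ^2 = 6060/11552 = 0.52458.
So δ = 0.52458^(1/2) ≈ 0.724.

δ ≈ 0.724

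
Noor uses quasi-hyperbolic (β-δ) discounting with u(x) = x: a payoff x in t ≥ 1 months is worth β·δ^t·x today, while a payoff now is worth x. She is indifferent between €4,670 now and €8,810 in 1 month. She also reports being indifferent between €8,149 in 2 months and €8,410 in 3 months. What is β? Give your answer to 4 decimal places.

Both payoffs in the second observation are in the future, so β drops out: δ^2·8149 = δ^3·8410 ⇒ δ = 8149/8410 = 0.96897.
Now use the now-vs-future pair: 4670 = β·δ·8810 gives β = 4670/(0.96897·8810) ≈ 0.5471.

β ≈ 0.5471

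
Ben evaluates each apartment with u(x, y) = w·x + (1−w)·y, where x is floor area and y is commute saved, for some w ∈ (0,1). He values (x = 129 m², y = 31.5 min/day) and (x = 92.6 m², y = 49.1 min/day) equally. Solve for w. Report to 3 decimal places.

w = 0.326

Equating utilities: w·129 + (1−w)·31.5 = w·92.6 + (1−w)·49.1.
w·(129−92.6) = (1−w)·(49.1−31.5), i.e. w·36.4 = (1−w)·17.6.
So w/(1−w) = 17.6/36.4 = 0.4835, giving w = 17.6/(36.4+17.6) = 0.326.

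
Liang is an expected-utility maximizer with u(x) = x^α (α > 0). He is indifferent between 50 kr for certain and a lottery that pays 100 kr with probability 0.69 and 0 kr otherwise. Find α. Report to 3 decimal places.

Since u(0) = 0, the lottery's EU is 0.69·100^α.
Setting u(50) equal to that: 50^α = 0.69·100^α ⇒ (50/100)^α = 0.69.
α = ln(0.69) / ln(50/100) = -0.371064/-0.693147 ≈ 0.535.

α ≈ 0.535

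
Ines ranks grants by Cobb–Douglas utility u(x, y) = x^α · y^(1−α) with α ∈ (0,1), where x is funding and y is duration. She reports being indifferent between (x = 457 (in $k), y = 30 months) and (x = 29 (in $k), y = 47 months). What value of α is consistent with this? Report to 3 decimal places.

Indifference: 457^α · 30^(1−α) = 29^α · 47^(1−α).
(457/29)^α = (47/30)^(1−α); take logs: α·ln(457/29) = (1−α)·ln(47/30), i.e. α·2.757388 = (1−α)·0.448950.
With A = 2.757388 and B = 0.448950: α·A = (1−α)·B, so α = B/(A+B) = 0.448950/3.206338 ≈ 0.140.

α ≈ 0.140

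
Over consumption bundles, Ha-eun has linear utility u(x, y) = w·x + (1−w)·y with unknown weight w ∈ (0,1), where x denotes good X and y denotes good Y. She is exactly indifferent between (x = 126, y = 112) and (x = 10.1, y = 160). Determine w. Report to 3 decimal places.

Equating utilities: w·126 + (1−w)·112 = w·10.1 + (1−w)·160.
w·(126−10.1) = (1−w)·(160−112), i.e. w·115.9 = (1−w)·48.
So w/(1−w) = 48/115.9 = 0.4142, giving w = 48/(115.9+48) = 0.293.

w = 0.293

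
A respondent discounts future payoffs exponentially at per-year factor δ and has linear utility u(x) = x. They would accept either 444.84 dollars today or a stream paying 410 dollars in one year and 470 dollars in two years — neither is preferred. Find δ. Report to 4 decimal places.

The stream is worth 410δ + 470δ² today, so 410δ + 470δ² = 444.84.
So 470δ² + 410δ − 444.84 = 0.
The positive root is δ = [−410 + √(410² + 4·470·444.84)] / (2·470) = (−410 + 1002.197)/940 ≈ 0.6300.

δ ≈ 0.6300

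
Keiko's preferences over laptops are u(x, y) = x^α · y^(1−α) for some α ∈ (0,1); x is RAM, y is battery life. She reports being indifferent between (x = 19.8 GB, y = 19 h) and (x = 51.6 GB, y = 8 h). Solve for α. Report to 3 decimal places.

Set the two utilities equal: 19.8^α·19^(1−α) = 51.6^α·8^(1−α).
(19.8/51.6)^α = (8/19)^(1−α); take logs: α·ln(19.8/51.6) = (1−α)·ln(8/19), i.e. α·-0.957840 = (1−α)·-0.864997.
Thus α·(-1.822837) = -0.864997, so α = -0.864997/-1.822837 ≈ 0.475.

α ≈ 0.475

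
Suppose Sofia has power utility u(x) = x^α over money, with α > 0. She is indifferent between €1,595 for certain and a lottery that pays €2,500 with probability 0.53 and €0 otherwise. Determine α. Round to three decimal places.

α ≈ 1.413

The lottery's expected utility is 0.53·u(2500) + 0.47·u(0) = 0.53·2500^α (since u(0) = 0 for α > 0).
Equating: 1595^α = 0.53·2500^α, i.e. 0.6380^α = 0.53.
Taking logs: α·ln(1595/2500) = ln(0.53), so α = -0.634878 / -0.449417 ≈ 1.413.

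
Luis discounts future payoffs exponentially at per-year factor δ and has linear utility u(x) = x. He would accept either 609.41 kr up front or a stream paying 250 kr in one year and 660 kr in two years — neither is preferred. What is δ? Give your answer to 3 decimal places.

Equating present values: 609.41 = 250δ + 660δ².
So 660δ² + 250δ − 609.41 = 0.
By the quadratic formula (taking the positive root), δ = (−250 + √1671342.40) / 1320 ≈ 0.790.

δ ≈ 0.790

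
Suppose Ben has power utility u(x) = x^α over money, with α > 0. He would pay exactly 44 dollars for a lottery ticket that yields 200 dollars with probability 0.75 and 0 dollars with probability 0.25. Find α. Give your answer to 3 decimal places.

α ≈ 0.190

EU(lottery) = 0.75·200^α + 0.25·0 = 0.75·200^α.
Indifference: 44^α = 0.75·200^α, so (44/200)^α = 0.75.
α = ln(0.75) / ln(44/200) = -0.287682/-1.514128 ≈ 0.190.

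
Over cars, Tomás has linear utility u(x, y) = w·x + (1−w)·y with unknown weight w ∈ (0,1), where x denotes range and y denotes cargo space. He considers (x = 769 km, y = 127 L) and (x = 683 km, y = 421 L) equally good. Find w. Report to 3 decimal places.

w = 0.774

u(769,127) = u(683,421) means w·769 + (1−w)·127 = w·683 + (1−w)·421.
Rearranging, 86·w − 294·(1−w) = 0.
Hence w = 294/(86+294) = 294/380 = 0.774.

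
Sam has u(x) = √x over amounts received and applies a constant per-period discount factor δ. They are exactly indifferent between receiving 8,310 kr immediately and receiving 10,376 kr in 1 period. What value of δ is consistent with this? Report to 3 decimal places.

δ ≈ 0.895

Equating discounted utilities: u(8310) = δ·u(10376) ⇒ δ = u(8310)/u(10376).
Since u(x) = √x, δ = √(8310/10376) = 0.89492.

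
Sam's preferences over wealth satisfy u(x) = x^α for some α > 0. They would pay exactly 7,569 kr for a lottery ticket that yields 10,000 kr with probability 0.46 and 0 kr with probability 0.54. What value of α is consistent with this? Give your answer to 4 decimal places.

α ≈ 2.7880

EU(lottery) = 0.46·10000^α + 0.54·0 = 0.46·10000^α.
Indifference: 7569^α = 0.46·10000^α, so (7569/10000)^α = 0.46.
Take logs: α = ln 0.46 / ln(7569/10000) ≈ 2.788013.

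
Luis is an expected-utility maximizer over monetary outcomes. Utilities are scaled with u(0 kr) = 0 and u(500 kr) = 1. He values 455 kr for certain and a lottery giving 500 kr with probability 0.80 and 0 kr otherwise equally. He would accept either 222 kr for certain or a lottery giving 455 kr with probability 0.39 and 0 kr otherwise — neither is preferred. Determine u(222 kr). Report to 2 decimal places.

The first gamble pins u(455 kr): it must equal 0.80·1 + 0.20·0 = 0.80.
Then u(222 kr) = 0.39·u(455 kr) + 0.61·u(0 kr) = 0.39·0.80 + 0.61·0.00 = 0.3120.

0.31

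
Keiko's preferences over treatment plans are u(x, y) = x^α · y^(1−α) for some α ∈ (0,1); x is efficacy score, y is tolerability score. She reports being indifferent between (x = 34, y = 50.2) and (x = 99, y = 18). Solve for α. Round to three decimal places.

The Cobb–Douglas utilities coincide, so 34^α·50.2^(1−α) = 99^α·18^(1−α).
(34/99)^α = (18/50.2)^(1−α); take logs: α·ln(34/99) = (1−α)·ln(18/50.2), i.e. α·-1.068759 = (1−α)·-1.025643.
Thus α·(-2.094402) = -1.025643, so α = -1.025643/-2.094402 ≈ 0.490.

α ≈ 0.490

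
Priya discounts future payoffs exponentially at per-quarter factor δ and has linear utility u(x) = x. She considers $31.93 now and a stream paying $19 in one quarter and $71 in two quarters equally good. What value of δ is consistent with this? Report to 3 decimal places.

Equating present values: 31.93 = 19δ + 71δ².
Rearranged: 71δ² + 19δ − 31.93 = 0.
The positive root is δ = [−19 + √(19² + 4·71·31.93)] / (2·71) = (−19 + 97.104)/142 ≈ 0.550.

δ ≈ 0.550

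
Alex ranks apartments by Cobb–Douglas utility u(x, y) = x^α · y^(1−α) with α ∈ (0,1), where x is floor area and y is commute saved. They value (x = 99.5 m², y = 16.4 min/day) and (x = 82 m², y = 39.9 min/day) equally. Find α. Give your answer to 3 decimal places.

α ≈ 0.821

Indifference: 99.5^α · 16.4^(1−α) = 82^α · 39.9^(1−α).
(99.5/82)^α = (39.9/16.4)^(1−α); take logs: α·ln(99.5/82) = (1−α)·ln(39.9/16.4), i.e. α·0.193438 = (1−α)·0.889095.
So α/(1−α) = (0.889095)/(0.193438) = 4.596279, and α = 4.596279/5.596279 ≈ 0.821.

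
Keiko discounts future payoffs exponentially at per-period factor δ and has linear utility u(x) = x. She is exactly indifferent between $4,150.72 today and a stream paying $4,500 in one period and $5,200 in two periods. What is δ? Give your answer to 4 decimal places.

δ ≈ 0.5600

The stream is worth 4500δ + 5200δ² today, so 4500δ + 5200δ² = 4150.72.
That is, 5200δ² + 4500δ − 4150.72 = 0, a quadratic in δ.
By the quadratic formula (taking the positive root), δ = (−4500 + √106584976.00) / 10400 ≈ 0.5600.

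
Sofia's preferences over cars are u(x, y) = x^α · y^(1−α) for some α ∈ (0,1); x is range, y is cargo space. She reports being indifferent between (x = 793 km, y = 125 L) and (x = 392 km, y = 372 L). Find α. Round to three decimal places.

The Cobb–Douglas utilities coincide, so 793^α·125^(1−α) = 392^α·372^(1−α).
Rearrange to (793/392)^α = (372/125)^(1−α) and take logs: α·0.704561 = (1−α)·1.090580.
So α/(1−α) = (1.090580)/(0.704561) = 1.547886, and α = 1.547886/2.547886 ≈ 0.608.

α ≈ 0.608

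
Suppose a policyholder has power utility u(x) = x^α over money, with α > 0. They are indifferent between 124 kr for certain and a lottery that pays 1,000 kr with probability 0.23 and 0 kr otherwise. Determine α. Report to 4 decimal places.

α ≈ 0.7040

The lottery's expected utility is 0.23·u(1000) + 0.77·u(0) = 0.23·1000^α (since u(0) = 0 for α > 0).
Setting u(124) equal to that: 124^α = 0.23·1000^α ⇒ (124/1000)^α = 0.23.
Taking logs: α·ln(124/1000) = ln(0.23), so α = -1.4696760 / -2.0874737 ≈ 0.7040.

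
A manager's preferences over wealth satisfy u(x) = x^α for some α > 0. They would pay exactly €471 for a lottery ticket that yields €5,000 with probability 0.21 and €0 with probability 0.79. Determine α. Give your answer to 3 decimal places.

α ≈ 0.661

Since u(0) = 0, the lottery's EU is 0.21·5000^α.
Setting u(471) equal to that: 471^α = 0.21·5000^α ⇒ (471/5000)^α = 0.21.
Taking logs: α·ln(471/5000) = ln(0.21), so α = -1.560648 / -2.362335 ≈ 0.661.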